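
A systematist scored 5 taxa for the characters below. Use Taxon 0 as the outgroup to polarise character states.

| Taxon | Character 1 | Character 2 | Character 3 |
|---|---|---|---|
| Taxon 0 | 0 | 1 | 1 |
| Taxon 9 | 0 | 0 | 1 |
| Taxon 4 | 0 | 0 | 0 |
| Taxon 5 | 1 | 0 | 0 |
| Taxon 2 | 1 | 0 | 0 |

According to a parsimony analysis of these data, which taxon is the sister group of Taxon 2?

Taxon 5

Character polarity is set by the outgroup: the derived state is whichever differs from the outgroup's state, so for Character 2, Character 3 the derived state is '0', and for the remaining characters it is '1'.
Only Taxon 2 and Taxon 5 show the derived state '1' for Character 1, supporting them as a clade.
Character 2 (derived state '0') is shared by all ingroup taxa — unites the whole ingroup.
Only Taxon 2, Taxon 4, and Taxon 5 show the derived state '0' for Character 3, supporting them as a clade.
Most parsimonious ingroup topology: (Taxon 9,(Taxon 4,(Taxon 5,Taxon 2))).
Taxon 2 and Taxon 5 form a cherry on this tree, so they are sister taxa.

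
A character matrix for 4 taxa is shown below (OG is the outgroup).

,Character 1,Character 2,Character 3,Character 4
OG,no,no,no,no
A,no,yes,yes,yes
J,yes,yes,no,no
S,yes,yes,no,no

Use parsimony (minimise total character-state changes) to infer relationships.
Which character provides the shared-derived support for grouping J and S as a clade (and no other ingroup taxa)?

Character 1

The outgroup has state 'no' for every character, so 'yes' is the derived state throughout.
Only J and S show the derived state 'yes' for Character 1, supporting them as a clade.
All ingroup taxa share the derived state 'yes' for Character 2; it defines the ingroup but does not resolve relationships within it.
Character 3: derived state 'yes' in A only — an autapomorphy, so it tells us nothing about relationships among taxa.
Character 4: derived state 'yes' in A only — an autapomorphy, so it tells us nothing about relationships among taxa.
Most parsimonious ingroup topology: (A,(J,S)).
The clade {J, S} is supported by Character 1: its derived state 'yes' occurs in exactly those taxa and in no other taxon (including the outgroup).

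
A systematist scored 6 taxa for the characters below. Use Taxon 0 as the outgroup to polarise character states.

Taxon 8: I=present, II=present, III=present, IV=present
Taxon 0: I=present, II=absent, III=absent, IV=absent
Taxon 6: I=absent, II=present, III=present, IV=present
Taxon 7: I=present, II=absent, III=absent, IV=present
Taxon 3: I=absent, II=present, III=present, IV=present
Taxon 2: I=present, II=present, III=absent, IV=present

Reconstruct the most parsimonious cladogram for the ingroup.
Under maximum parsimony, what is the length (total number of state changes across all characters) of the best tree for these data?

4

Character polarity is set by the outgroup: the derived state is whichever differs from the outgroup's state, so for I the derived state is 'absent', and for the remaining characters it is 'present'.
I: derived state 'absent' in Taxon 3 and Taxon 6 only — synapomorphy for {Taxon 3, Taxon 6}.
Only Taxon 2, Taxon 3, Taxon 6, and Taxon 8 show the derived state 'present' for II, supporting them as a clade.
III (derived state 'present') is shared by Taxon 3, Taxon 6, and Taxon 8 — a synapomorphy uniting that clade.
IV (derived state 'present') is shared by all ingroup taxa — unites the whole ingroup.
Most parsimonious ingroup topology: ((((Taxon 3,Taxon 6),Taxon 8),Taxon 2),Taxon 7).
Changes per character on this tree: I: 1; II: 1; III: 1; IV: 1.
Total = 4.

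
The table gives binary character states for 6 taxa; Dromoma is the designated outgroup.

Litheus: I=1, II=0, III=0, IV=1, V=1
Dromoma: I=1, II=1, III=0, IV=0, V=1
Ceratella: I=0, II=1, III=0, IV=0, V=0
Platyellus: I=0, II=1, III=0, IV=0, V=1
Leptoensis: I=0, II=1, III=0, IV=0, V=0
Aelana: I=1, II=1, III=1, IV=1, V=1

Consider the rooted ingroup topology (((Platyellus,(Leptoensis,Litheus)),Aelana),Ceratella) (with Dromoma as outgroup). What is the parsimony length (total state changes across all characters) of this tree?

9

Map each character onto (((Platyellus,(Leptoensis,Litheus)),Aelana),Ceratella) (rooted by Dromoma) and count the minimum state changes it requires (Fitch parsimony):
I: 3; II: 1; III: 1; IV: 2; V: 2.
Total tree length = 9.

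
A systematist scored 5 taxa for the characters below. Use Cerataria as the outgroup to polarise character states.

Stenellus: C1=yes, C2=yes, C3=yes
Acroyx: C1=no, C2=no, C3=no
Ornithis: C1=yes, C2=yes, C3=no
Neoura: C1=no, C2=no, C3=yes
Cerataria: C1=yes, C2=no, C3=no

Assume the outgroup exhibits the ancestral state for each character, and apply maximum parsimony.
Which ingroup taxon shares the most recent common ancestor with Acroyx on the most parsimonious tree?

Neoura

Character polarity is set by the outgroup: the derived state is whichever differs from the outgroup's state, so for C1 the derived state is 'no', and for the remaining characters it is 'yes'.
Only Acroyx and Neoura show the derived state 'no' for C1, supporting them as a clade.
C2: derived state 'yes' in Ornithis and Stenellus only — synapomorphy for {Ornithis, Stenellus}.
C3 groups Neoura and Stenellus, which is incompatible with the clades supported by the remaining characters; treating it as convergent (homoplasy) costs fewer steps than any alternative tree.
Most parsimonious ingroup topology: ((Stenellus,Ornithis),(Neoura,Acroyx)).
Acroyx and Neoura form a cherry on this tree, so they are sister taxa.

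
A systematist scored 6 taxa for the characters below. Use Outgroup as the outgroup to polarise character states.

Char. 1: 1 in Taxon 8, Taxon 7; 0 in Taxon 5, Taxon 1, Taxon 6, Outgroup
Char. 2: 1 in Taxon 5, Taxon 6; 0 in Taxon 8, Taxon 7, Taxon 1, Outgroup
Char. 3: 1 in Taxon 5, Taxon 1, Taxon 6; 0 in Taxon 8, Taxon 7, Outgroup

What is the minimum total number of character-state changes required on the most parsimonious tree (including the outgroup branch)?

The outgroup has state '0' for every character, so '1' is the derived state throughout.
Char. 1 (derived state '1') is shared by Taxon 7 and Taxon 8 — a synapomorphy uniting that clade.
Char. 2 (derived state '1') is shared by Taxon 5 and Taxon 6 — a synapomorphy uniting that clade.
Char. 3: derived state '1' in Taxon 1, Taxon 5, and Taxon 6 only — synapomorphy for {Taxon 1, Taxon 5, Taxon 6}.
Most parsimonious ingroup topology: (((Taxon 5,Taxon 6),Taxon 1),(Taxon 8,Taxon 7)).
Changes per character on this tree: Char. 1: 1; Char. 2: 1; Char. 3: 1.
Total = 3.

3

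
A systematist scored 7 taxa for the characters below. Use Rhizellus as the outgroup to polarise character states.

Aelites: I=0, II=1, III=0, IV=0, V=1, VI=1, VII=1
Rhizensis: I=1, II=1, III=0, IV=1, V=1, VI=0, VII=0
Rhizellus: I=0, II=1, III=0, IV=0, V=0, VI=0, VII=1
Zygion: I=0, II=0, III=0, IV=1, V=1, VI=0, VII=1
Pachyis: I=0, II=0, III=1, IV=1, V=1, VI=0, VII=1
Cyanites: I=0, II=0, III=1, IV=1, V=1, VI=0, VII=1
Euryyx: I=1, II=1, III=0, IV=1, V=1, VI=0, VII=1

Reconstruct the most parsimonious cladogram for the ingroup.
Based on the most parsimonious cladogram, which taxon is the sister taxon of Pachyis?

Cyanites

Character polarity is set by the outgroup: the derived state is whichever differs from the outgroup's state, so for II, VII the derived state is '0', and for the remaining characters it is '1'.
I: derived state '1' in Euryyx and Rhizensis only — synapomorphy for {Euryyx, Rhizensis}.
II: derived state '0' in Cyanites, Pachyis, and Zygion only — synapomorphy for {Cyanites, Pachyis, Zygion}.
III: derived state '1' in Cyanites and Pachyis only — synapomorphy for {Cyanites, Pachyis}.
IV: derived state '1' in Cyanites, Euryyx, Pachyis, Rhizensis, and Zygion only — synapomorphy for {Cyanites, Euryyx, Pachyis, Rhizensis, Zygion}.
All ingroup taxa share the derived state '1' for V; it defines the ingroup but does not resolve relationships within it.
VI (derived state '1') is unique to Aelites (autapomorphy; uninformative for grouping).
VII (derived state '0') is unique to Rhizensis (autapomorphy; uninformative for grouping).
Most parsimonious ingroup topology: ((((Cyanites,Pachyis),Zygion),(Rhizensis,Euryyx)),Aelites).
Pachyis and Cyanites form a cherry on this tree, so they are sister taxa.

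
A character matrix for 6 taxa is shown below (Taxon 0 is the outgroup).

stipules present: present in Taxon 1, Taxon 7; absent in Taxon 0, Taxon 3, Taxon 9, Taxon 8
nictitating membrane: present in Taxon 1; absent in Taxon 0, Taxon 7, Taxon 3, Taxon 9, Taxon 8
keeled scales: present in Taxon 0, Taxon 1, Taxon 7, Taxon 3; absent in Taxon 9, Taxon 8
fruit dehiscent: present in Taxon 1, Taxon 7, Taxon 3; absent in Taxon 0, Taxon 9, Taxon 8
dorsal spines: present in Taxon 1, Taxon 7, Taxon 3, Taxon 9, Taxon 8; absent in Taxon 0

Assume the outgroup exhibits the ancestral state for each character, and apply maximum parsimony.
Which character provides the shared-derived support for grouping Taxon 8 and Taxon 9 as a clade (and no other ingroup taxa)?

keeled scales

Character polarity is set by the outgroup: the derived state is whichever differs from the outgroup's state, so for keeled scales the derived state is 'absent', and for the remaining characters it is 'present'.
stipules present (derived state 'present') is shared by Taxon 1 and Taxon 7 — a synapomorphy uniting that clade.
nictitating membrane (derived state 'present') is unique to Taxon 1 (autapomorphy; uninformative for grouping).
Only Taxon 8 and Taxon 9 show the derived state 'absent' for keeled scales, supporting them as a clade.
fruit dehiscent (derived state 'present') is shared by Taxon 1, Taxon 3, and Taxon 7 — a synapomorphy uniting that clade.
dorsal spines (derived state 'present') is shared by all ingroup taxa — unites the whole ingroup.
Most parsimonious ingroup topology: (((Taxon 1,Taxon 7),Taxon 3),(Taxon 9,Taxon 8)).
The clade {Taxon 8, Taxon 9} is supported by keeled scales: its derived state 'absent' occurs in exactly those taxa and in no other taxon (including the outgroup).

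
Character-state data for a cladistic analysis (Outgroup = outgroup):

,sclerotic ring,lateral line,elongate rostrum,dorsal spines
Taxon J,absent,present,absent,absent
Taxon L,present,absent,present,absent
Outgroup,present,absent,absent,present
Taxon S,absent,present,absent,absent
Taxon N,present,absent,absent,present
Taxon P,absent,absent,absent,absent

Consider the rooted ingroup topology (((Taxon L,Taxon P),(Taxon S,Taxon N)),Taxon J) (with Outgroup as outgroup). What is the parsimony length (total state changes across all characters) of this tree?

8

Map each character onto (((Taxon L,Taxon P),(Taxon S,Taxon N)),Taxon J) (rooted by Outgroup) and count the minimum state changes it requires (Fitch parsimony):
sclerotic ring: 3; lateral line: 2; elongate rostrum: 1; dorsal spines: 2.
Total tree length = 8.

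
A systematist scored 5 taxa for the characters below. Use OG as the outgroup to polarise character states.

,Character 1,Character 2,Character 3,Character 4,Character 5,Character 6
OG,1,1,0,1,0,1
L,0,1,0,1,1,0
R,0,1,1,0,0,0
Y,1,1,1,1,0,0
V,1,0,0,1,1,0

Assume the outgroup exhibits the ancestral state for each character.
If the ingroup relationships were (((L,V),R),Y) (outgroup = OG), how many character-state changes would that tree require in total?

8

Map each character onto (((L,V),R),Y) (rooted by OG) and count the minimum state changes it requires (Fitch parsimony):
Character 1: 2; Character 2: 1; Character 3: 2; Character 4: 1; Character 5: 1; Character 6: 1.
Total tree length = 8.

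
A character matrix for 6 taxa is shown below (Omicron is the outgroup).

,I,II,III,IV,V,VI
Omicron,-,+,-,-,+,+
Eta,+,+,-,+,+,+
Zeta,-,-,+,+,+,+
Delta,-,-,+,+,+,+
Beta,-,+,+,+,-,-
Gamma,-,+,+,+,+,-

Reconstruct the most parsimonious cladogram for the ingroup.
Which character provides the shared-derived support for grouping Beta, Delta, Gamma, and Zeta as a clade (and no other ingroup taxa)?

III

Character polarity is set by the outgroup: the derived state is whichever differs from the outgroup's state, so for II, V, VI the derived state is '-', and for the remaining characters it is '+'.
I: derived state '+' in Eta only — an autapomorphy, so it tells us nothing about relationships among taxa.
II: derived state '-' in Delta and Zeta only — synapomorphy for {Delta, Zeta}.
III: derived state '+' in Beta, Delta, Gamma, and Zeta only — synapomorphy for {Beta, Delta, Gamma, Zeta}.
All ingroup taxa share the derived state '+' for IV; it defines the ingroup but does not resolve relationships within it.
V (derived state '-') is unique to Beta (autapomorphy; uninformative for grouping).
VI (derived state '-') is shared by Beta and Gamma — a synapomorphy uniting that clade.
Most parsimonious ingroup topology: (Eta,((Zeta,Delta),(Beta,Gamma))).
The clade {Beta, Delta, Gamma, Zeta} is supported by III: its derived state '+' occurs in exactly those taxa and in no other taxon (including the outgroup).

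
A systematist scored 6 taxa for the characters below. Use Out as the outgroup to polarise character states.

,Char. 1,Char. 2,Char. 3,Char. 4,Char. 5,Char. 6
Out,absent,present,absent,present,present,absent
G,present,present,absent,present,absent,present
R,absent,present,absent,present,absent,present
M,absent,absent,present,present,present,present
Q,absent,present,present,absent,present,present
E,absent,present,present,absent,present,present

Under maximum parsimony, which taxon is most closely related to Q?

E

Character polarity is set by the outgroup: the derived state is whichever differs from the outgroup's state, so for Char. 2, Char. 4, Char. 5 the derived state is 'absent', and for the remaining characters it is 'present'.
Char. 1: derived state 'present' in G only — an autapomorphy, so it tells us nothing about relationships among taxa.
Char. 2 (derived state 'absent') is unique to M (autapomorphy; uninformative for grouping).
Char. 3: derived state 'present' in E, M, and Q only — synapomorphy for {E, M, Q}.
Char. 4 (derived state 'absent') is shared by E and Q — a synapomorphy uniting that clade.
Char. 5: derived state 'absent' in G and R only — synapomorphy for {G, R}.
Char. 6 (derived state 'present') is shared by all ingroup taxa — unites the whole ingroup.
Most parsimonious ingroup topology: ((G,R),(M,(Q,E))).
Q and E form a cherry on this tree, so they are sister taxa.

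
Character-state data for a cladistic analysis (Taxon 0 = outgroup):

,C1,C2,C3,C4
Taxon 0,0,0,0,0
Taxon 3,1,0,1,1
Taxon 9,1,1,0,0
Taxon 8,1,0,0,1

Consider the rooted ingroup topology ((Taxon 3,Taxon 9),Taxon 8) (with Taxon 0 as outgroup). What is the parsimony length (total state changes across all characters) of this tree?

5

Map each character onto ((Taxon 3,Taxon 9),Taxon 8) (rooted by Taxon 0) and count the minimum state changes it requires (Fitch parsimony):
C1: 1; C2: 1; C3: 1; C4: 2.
Total tree length = 5.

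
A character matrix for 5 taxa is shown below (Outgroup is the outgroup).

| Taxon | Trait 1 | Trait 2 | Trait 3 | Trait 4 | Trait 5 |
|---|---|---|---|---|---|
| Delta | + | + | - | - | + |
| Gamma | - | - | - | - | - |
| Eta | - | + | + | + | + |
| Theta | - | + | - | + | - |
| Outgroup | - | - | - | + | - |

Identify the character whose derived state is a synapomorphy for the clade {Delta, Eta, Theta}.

Trait 2

Character polarity is set by the outgroup: the derived state is whichever differs from the outgroup's state, so for Trait 4 the derived state is '-', and for the remaining characters it is '+'.
Trait 1 (derived state '+') is unique to Delta (autapomorphy; uninformative for grouping).
Only Delta, Eta, and Theta show the derived state '+' for Trait 2, supporting them as a clade.
Trait 3 (derived state '+') is unique to Eta (autapomorphy; uninformative for grouping).
Trait 4 groups Delta and Gamma, which is incompatible with the clades supported by the remaining characters; treating it as convergent (homoplasy) costs fewer steps than any alternative tree.
Only Delta and Eta show the derived state '+' for Trait 5, supporting them as a clade.
Most parsimonious ingroup topology: (Gamma,(Theta,(Delta,Eta))).
The clade {Delta, Eta, Theta} is supported by Trait 2: its derived state '+' occurs in exactly those taxa and in no other taxon (including the outgroup).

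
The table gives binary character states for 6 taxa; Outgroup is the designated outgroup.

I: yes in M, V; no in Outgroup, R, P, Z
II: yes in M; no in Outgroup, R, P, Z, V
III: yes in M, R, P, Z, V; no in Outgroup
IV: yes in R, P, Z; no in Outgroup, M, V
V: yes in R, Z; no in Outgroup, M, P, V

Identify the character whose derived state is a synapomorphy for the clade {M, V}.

I

The outgroup has state 'no' for every character, so 'yes' is the derived state throughout.
I: derived state 'yes' in M and V only — synapomorphy for {M, V}.
II: derived state 'yes' in M only — an autapomorphy, so it tells us nothing about relationships among taxa.
All ingroup taxa share the derived state 'yes' for III; it defines the ingroup but does not resolve relationships within it.
IV: derived state 'yes' in P, R, and Z only — synapomorphy for {P, R, Z}.
V: derived state 'yes' in R and Z only — synapomorphy for {R, Z}.
Most parsimonious ingroup topology: (((Z,R),P),(M,V)).
The clade {M, V} is supported by I: its derived state 'yes' occurs in exactly those taxa and in no other taxon (including the outgroup).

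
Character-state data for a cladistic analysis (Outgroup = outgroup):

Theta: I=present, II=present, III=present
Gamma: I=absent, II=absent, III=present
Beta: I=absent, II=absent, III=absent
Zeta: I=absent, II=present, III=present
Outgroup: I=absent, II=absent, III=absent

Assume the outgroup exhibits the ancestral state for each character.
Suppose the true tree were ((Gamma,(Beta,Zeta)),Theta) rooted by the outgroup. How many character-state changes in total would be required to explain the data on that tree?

Map each character onto ((Gamma,(Beta,Zeta)),Theta) (rooted by Outgroup) and count the minimum state changes it requires (Fitch parsimony):
I: 1; II: 2; III: 2.
Total tree length = 5.

5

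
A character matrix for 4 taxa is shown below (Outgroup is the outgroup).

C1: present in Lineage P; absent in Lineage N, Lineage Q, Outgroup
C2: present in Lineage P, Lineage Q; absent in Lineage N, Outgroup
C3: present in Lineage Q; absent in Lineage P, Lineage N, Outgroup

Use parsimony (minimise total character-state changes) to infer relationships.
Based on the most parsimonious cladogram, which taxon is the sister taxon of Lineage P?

Lineage Q

The outgroup has state 'absent' for every character, so 'present' is the derived state throughout.
C1 (derived state 'present') is unique to Lineage P (autapomorphy; uninformative for grouping).
Only Lineage P and Lineage Q show the derived state 'present' for C2, supporting them as a clade.
C3: derived state 'present' in Lineage Q only — an autapomorphy, so it tells us nothing about relationships among taxa.
Most parsimonious ingroup topology: ((Lineage Q,Lineage P),Lineage N).
Lineage P and Lineage Q form a cherry on this tree, so they are sister taxa.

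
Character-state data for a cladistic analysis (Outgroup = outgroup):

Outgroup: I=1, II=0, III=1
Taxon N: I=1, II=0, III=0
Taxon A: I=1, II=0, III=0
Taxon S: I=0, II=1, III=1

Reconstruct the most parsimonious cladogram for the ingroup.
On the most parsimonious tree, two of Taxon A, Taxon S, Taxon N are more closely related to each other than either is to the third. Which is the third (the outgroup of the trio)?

Taxon S

Character polarity is set by the outgroup: the derived state is whichever differs from the outgroup's state, so for I, III the derived state is '0', and for the remaining characters it is '1'.
I (derived state '0') is unique to Taxon S (autapomorphy; uninformative for grouping).
II: derived state '1' in Taxon S only — an autapomorphy, so it tells us nothing about relationships among taxa.
III (derived state '0') is shared by Taxon A and Taxon N — a synapomorphy uniting that clade.
Most parsimonious ingroup topology: ((Taxon N,Taxon A),Taxon S).
Taxon N and Taxon A share a more recent common ancestor with each other than either does with Taxon S, so Taxon S is the least closely related of the three.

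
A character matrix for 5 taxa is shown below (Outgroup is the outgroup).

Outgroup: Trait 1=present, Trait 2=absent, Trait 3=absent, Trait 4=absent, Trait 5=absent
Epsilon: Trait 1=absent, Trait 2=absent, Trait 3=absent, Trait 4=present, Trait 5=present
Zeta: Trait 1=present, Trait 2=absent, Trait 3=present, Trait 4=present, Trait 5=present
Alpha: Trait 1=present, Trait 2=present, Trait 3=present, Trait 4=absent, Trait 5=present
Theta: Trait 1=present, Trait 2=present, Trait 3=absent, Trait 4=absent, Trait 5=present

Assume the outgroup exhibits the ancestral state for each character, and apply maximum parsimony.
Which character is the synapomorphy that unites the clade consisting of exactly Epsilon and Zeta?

Character polarity is set by the outgroup: the derived state is whichever differs from the outgroup's state, so for Trait 1 the derived state is 'absent', and for the remaining characters it is 'present'.
Trait 1: derived state 'absent' in Epsilon only — an autapomorphy, so it tells us nothing about relationships among taxa.
Only Alpha and Theta show the derived state 'present' for Trait 2, supporting them as a clade.
Trait 3 groups Alpha and Zeta, which is incompatible with the clades supported by the remaining characters; treating it as convergent (homoplasy) costs fewer steps than any alternative tree.
Trait 4 (derived state 'present') is shared by Epsilon and Zeta — a synapomorphy uniting that clade.
Trait 5 (derived state 'present') is shared by all ingroup taxa — unites the whole ingroup.
Most parsimonious ingroup topology: ((Epsilon,Zeta),(Alpha,Theta)).
The clade {Epsilon, Zeta} is supported by Trait 4: its derived state 'present' occurs in exactly those taxa and in no other taxon (including the outgroup).

Trait 4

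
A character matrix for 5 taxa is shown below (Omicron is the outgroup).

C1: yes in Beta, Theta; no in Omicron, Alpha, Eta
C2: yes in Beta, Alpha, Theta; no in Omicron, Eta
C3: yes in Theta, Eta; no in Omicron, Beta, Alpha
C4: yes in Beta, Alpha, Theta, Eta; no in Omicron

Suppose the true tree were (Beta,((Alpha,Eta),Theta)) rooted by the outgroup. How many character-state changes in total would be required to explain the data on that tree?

7

Map each character onto (Beta,((Alpha,Eta),Theta)) (rooted by Omicron) and count the minimum state changes it requires (Fitch parsimony):
C1: 2; C2: 2; C3: 2; C4: 1.
Total tree length = 7.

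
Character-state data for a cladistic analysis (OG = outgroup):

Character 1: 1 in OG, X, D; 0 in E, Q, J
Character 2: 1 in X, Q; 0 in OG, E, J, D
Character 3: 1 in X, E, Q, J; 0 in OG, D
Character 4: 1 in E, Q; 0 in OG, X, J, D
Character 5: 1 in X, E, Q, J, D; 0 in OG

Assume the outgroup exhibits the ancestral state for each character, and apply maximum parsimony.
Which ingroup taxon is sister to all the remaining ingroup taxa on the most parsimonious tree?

Character polarity is set by the outgroup: the derived state is whichever differs from the outgroup's state, so for Character 1 the derived state is '0', and for the remaining characters it is '1'.
Character 1: derived state '0' in E, J, and Q only — synapomorphy for {E, J, Q}.
Character 2 (state '1') occurs in Q and X but conflicts with the nesting implied by the other characters — most parsimoniously interpreted as homoplasy.
Character 3: derived state '1' in E, J, Q, and X only — synapomorphy for {E, J, Q, X}.
Character 4 (derived state '1') is shared by E and Q — a synapomorphy uniting that clade.
All ingroup taxa share the derived state '1' for Character 5; it defines the ingroup but does not resolve relationships within it.
Most parsimonious ingroup topology: ((X,((E,Q),J)),D).
D is sister to the clade containing all other ingroup taxa, so it is the earliest-diverging (most basal) ingroup lineage.

D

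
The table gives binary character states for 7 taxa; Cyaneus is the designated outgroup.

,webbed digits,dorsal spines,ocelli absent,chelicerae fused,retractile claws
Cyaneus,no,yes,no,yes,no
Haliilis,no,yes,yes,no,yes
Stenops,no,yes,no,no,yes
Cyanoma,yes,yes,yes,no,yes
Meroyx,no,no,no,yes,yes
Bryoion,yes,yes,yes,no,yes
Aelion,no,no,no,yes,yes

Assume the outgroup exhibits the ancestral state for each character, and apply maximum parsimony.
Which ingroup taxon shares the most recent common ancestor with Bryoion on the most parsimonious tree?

Cyanoma

Character polarity is set by the outgroup: the derived state is whichever differs from the outgroup's state, so for dorsal spines, chelicerae fused the derived state is 'no', and for the remaining characters it is 'yes'.
Only Bryoion and Cyanoma show the derived state 'yes' for webbed digits, supporting them as a clade.
dorsal spines: derived state 'no' in Aelion and Meroyx only — synapomorphy for {Aelion, Meroyx}.
ocelli absent: derived state 'yes' in Bryoion, Cyanoma, and Haliilis only — synapomorphy for {Bryoion, Cyanoma, Haliilis}.
chelicerae fused: derived state 'no' in Bryoion, Cyanoma, Haliilis, and Stenops only — synapomorphy for {Bryoion, Cyanoma, Haliilis, Stenops}.
All ingroup taxa share the derived state 'yes' for retractile claws; it defines the ingroup but does not resolve relationships within it.
Most parsimonious ingroup topology: (((Haliilis,(Cyanoma,Bryoion)),Stenops),(Meroyx,Aelion)).
Bryoion and Cyanoma form a cherry on this tree, so they are sister taxa.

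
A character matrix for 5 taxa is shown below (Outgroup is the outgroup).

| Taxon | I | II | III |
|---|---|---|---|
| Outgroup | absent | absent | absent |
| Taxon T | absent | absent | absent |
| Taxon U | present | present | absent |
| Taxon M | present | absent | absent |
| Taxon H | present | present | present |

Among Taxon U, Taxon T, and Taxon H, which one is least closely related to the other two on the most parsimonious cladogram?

Taxon T

The outgroup has state 'absent' for every character, so 'present' is the derived state throughout.
Only Taxon H, Taxon M, and Taxon U show the derived state 'present' for I, supporting them as a clade.
Only Taxon H and Taxon U show the derived state 'present' for II, supporting them as a clade.
III: derived state 'present' in Taxon H only — an autapomorphy, so it tells us nothing about relationships among taxa.
Most parsimonious ingroup topology: (Taxon T,((Taxon U,Taxon H),Taxon M)).
Taxon U and Taxon H share a more recent common ancestor with each other than either does with Taxon T, so Taxon T is the least closely related of the three.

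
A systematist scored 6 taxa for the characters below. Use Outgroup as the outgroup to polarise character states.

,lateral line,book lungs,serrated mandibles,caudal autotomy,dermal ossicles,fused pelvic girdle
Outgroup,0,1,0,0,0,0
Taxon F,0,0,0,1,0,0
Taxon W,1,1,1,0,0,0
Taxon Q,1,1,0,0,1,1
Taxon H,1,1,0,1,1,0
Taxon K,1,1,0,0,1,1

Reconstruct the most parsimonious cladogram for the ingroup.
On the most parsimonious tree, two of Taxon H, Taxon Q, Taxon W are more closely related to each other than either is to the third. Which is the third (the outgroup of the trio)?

Character polarity is set by the outgroup: the derived state is whichever differs from the outgroup's state, so for book lungs the derived state is '0', and for the remaining characters it is '1'.
lateral line: derived state '1' in Taxon H, Taxon K, Taxon Q, and Taxon W only — synapomorphy for {Taxon H, Taxon K, Taxon Q, Taxon W}.
book lungs (derived state '0') is unique to Taxon F (autapomorphy; uninformative for grouping).
serrated mandibles: derived state '1' in Taxon W only — an autapomorphy, so it tells us nothing about relationships among taxa.
caudal autotomy (state '1') occurs in Taxon F and Taxon H but conflicts with the nesting implied by the other characters — most parsimoniously interpreted as homoplasy.
Only Taxon H, Taxon K, and Taxon Q show the derived state '1' for dermal ossicles, supporting them as a clade.
fused pelvic girdle (derived state '1') is shared by Taxon K and Taxon Q — a synapomorphy uniting that clade.
Most parsimonious ingroup topology: (Taxon F,(Taxon W,((Taxon Q,Taxon K),Taxon H))).
Taxon Q and Taxon H share a more recent common ancestor with each other than either does with Taxon W, so Taxon W is the least closely related of the three.

Taxon W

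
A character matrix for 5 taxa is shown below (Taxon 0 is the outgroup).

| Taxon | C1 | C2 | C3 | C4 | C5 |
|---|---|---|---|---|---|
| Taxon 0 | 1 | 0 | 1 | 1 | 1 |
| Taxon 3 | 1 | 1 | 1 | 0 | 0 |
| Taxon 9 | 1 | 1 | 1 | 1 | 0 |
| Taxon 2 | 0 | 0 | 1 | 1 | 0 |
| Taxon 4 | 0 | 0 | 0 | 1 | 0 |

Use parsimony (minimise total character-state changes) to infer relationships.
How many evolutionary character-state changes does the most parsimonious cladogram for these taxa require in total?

Character polarity is set by the outgroup: the derived state is whichever differs from the outgroup's state, so for C1, C3, C4, C5 the derived state is '0', and for the remaining characters it is '1'.
Only Taxon 2 and Taxon 4 show the derived state '0' for C1, supporting them as a clade.
C2 (derived state '1') is shared by Taxon 3 and Taxon 9 — a synapomorphy uniting that clade.
C3: derived state '0' in Taxon 4 only — an autapomorphy, so it tells us nothing about relationships among taxa.
C4: derived state '0' in Taxon 3 only — an autapomorphy, so it tells us nothing about relationships among taxa.
C5 (derived state '0') is shared by all ingroup taxa — unites the whole ingroup.
Most parsimonious ingroup topology: ((Taxon 3,Taxon 9),(Taxon 2,Taxon 4)).
Changes per character on this tree: C1: 1; C2: 1; C3: 1; C4: 1; C5: 1.
Total = 5.

5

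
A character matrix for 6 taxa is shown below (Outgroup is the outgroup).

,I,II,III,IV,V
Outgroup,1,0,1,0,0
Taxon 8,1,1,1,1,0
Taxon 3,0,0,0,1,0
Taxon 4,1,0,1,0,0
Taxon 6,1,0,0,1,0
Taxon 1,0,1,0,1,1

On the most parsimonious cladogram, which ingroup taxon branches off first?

Character polarity is set by the outgroup: the derived state is whichever differs from the outgroup's state, so for I, III the derived state is '0', and for the remaining characters it is '1'.
I (derived state '0') is shared by Taxon 1 and Taxon 3 — a synapomorphy uniting that clade.
II (state '1') occurs in Taxon 1 and Taxon 8 but conflicts with the nesting implied by the other characters — most parsimoniously interpreted as homoplasy.
III (derived state '0') is shared by Taxon 1, Taxon 3, and Taxon 6 — a synapomorphy uniting that clade.
Only Taxon 1, Taxon 3, Taxon 6, and Taxon 8 show the derived state '1' for IV, supporting them as a clade.
V: derived state '1' in Taxon 1 only — an autapomorphy, so it tells us nothing about relationships among taxa.
Most parsimonious ingroup topology: ((Taxon 8,((Taxon 3,Taxon 1),Taxon 6)),Taxon 4).
Taxon 4 is sister to the clade containing all other ingroup taxa, so it is the earliest-diverging (most basal) ingroup lineage.

Taxon 4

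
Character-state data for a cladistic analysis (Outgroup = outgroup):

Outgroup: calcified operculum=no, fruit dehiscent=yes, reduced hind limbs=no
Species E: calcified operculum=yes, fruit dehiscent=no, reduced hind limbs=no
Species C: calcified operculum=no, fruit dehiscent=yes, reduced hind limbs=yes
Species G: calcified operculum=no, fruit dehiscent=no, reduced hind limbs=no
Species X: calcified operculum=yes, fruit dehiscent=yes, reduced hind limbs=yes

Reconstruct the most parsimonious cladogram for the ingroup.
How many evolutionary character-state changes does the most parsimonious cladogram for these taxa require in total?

Character polarity is set by the outgroup: the derived state is whichever differs from the outgroup's state, so for fruit dehiscent the derived state is 'no', and for the remaining characters it is 'yes'.
calcified operculum groups Species E and Species X, which is incompatible with the clades supported by the remaining characters; treating it as convergent (homoplasy) costs fewer steps than any alternative tree.
Only Species E and Species G show the derived state 'no' for fruit dehiscent, supporting them as a clade.
Only Species C and Species X show the derived state 'yes' for reduced hind limbs, supporting them as a clade.
Most parsimonious ingroup topology: ((Species E,Species G),(Species C,Species X)).
Changes per character on this tree: calcified operculum: 2; fruit dehiscent: 1; reduced hind limbs: 1.
Total = 4.

4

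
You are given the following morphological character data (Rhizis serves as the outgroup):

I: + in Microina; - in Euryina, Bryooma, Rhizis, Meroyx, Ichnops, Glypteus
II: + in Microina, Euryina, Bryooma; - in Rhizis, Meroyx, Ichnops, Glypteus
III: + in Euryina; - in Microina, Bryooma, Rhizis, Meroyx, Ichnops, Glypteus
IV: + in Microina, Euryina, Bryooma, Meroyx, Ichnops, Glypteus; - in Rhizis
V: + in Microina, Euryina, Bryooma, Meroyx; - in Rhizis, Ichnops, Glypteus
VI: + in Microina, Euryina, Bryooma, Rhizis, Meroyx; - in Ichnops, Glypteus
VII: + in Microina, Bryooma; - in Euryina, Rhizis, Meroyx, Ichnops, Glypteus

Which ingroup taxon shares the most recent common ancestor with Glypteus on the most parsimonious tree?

Character polarity is set by the outgroup: the derived state is whichever differs from the outgroup's state, so for VI the derived state is '-', and for the remaining characters it is '+'.
I: derived state '+' in Microina only — an autapomorphy, so it tells us nothing about relationships among taxa.
II: derived state '+' in Bryooma, Euryina, and Microina only — synapomorphy for {Bryooma, Euryina, Microina}.
III (derived state '+') is unique to Euryina (autapomorphy; uninformative for grouping).
All ingroup taxa share the derived state '+' for IV; it defines the ingroup but does not resolve relationships within it.
Only Bryooma, Euryina, Meroyx, and Microina show the derived state '+' for V, supporting them as a clade.
VI: derived state '-' in Glypteus and Ichnops only — synapomorphy for {Glypteus, Ichnops}.
VII (derived state '+') is shared by Bryooma and Microina — a synapomorphy uniting that clade.
Most parsimonious ingroup topology: ((Meroyx,((Microina,Bryooma),Euryina)),(Glypteus,Ichnops)).
Glypteus and Ichnops form a cherry on this tree, so they are sister taxa.

Ichnops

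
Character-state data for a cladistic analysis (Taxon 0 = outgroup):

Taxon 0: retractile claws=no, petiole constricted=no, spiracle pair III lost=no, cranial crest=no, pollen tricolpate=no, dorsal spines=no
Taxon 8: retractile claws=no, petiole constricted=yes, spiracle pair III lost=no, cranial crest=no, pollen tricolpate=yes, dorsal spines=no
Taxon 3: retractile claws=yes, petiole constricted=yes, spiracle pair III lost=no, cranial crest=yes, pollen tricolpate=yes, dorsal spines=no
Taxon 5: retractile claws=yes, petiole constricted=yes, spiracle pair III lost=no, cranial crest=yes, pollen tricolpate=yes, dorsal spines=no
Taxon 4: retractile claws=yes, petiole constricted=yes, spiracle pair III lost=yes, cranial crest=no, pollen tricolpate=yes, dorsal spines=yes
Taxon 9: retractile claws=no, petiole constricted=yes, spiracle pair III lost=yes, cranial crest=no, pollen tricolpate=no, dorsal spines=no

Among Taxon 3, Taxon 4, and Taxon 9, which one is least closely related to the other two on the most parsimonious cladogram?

The outgroup has state 'no' for every character, so 'yes' is the derived state throughout.
retractile claws: derived state 'yes' in Taxon 3, Taxon 4, and Taxon 5 only — synapomorphy for {Taxon 3, Taxon 4, Taxon 5}.
All ingroup taxa share the derived state 'yes' for petiole constricted; it defines the ingroup but does not resolve relationships within it.
spiracle pair III lost (state 'yes') occurs in Taxon 4 and Taxon 9 but conflicts with the nesting implied by the other characters — most parsimoniously interpreted as homoplasy.
cranial crest (derived state 'yes') is shared by Taxon 3 and Taxon 5 — a synapomorphy uniting that clade.
Only Taxon 3, Taxon 4, Taxon 5, and Taxon 8 show the derived state 'yes' for pollen tricolpate, supporting them as a clade.
dorsal spines (derived state 'yes') is unique to Taxon 4 (autapomorphy; uninformative for grouping).
Most parsimonious ingroup topology: ((Taxon 8,((Taxon 3,Taxon 5),Taxon 4)),Taxon 9).
Taxon 3 and Taxon 4 share a more recent common ancestor with each other than either does with Taxon 9, so Taxon 9 is the least closely related of the three.

Taxon 9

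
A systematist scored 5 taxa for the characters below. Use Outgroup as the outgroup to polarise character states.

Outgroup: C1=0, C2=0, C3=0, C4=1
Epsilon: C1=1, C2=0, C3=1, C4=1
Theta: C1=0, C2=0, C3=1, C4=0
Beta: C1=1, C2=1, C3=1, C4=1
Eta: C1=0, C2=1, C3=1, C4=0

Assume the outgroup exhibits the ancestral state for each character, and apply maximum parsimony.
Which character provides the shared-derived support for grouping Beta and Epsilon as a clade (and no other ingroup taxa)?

C1

Character polarity is set by the outgroup: the derived state is whichever differs from the outgroup's state, so for C4 the derived state is '0', and for the remaining characters it is '1'.
Only Beta and Epsilon show the derived state '1' for C1, supporting them as a clade.
C2 groups Beta and Eta, which is incompatible with the clades supported by the remaining characters; treating it as convergent (homoplasy) costs fewer steps than any alternative tree.
C3 (derived state '1') is shared by all ingroup taxa — unites the whole ingroup.
C4: derived state '0' in Eta and Theta only — synapomorphy for {Eta, Theta}.
Most parsimonious ingroup topology: ((Epsilon,Beta),(Theta,Eta)).
The clade {Beta, Epsilon} is supported by C1: its derived state '1' occurs in exactly those taxa and in no other taxon (including the outgroup).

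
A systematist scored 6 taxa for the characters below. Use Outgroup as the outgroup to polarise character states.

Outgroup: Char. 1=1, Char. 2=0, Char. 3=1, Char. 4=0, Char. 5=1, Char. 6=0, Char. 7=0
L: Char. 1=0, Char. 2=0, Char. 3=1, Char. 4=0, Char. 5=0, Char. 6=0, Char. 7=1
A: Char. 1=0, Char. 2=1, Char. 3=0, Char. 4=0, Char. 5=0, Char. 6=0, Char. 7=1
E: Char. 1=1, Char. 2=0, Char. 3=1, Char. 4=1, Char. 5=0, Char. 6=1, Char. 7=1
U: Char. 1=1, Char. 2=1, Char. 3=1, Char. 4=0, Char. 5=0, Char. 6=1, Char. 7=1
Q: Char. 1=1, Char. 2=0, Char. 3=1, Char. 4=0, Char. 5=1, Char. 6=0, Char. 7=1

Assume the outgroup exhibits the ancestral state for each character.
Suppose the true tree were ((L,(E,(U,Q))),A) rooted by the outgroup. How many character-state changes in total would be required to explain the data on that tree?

Map each character onto ((L,(E,(U,Q))),A) (rooted by Outgroup) and count the minimum state changes it requires (Fitch parsimony):
Char. 1: 2; Char. 2: 2; Char. 3: 1; Char. 4: 1; Char. 5: 2; Char. 6: 2; Char. 7: 1.
Total tree length = 11.

11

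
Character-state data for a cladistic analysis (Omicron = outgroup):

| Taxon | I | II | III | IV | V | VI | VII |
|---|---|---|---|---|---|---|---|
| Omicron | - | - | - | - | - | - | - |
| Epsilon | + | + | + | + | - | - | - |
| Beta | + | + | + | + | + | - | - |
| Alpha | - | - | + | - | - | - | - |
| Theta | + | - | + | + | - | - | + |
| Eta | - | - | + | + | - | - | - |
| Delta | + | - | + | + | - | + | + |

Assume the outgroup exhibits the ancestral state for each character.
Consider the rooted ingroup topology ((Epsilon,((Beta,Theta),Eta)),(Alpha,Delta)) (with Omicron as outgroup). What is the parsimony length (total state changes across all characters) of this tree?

Map each character onto ((Epsilon,((Beta,Theta),Eta)),(Alpha,Delta)) (rooted by Omicron) and count the minimum state changes it requires (Fitch parsimony):
I: 3; II: 2; III: 1; IV: 2; V: 1; VI: 1; VII: 2.
Total tree length = 12.

12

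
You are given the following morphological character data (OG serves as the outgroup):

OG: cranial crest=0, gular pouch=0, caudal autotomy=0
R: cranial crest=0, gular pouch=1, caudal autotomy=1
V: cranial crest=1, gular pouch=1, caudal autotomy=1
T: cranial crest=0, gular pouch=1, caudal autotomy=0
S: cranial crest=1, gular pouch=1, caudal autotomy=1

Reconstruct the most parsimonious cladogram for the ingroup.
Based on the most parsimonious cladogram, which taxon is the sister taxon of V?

The outgroup has state '0' for every character, so '1' is the derived state throughout.
cranial crest (derived state '1') is shared by S and V — a synapomorphy uniting that clade.
gular pouch (derived state '1') is shared by all ingroup taxa — unites the whole ingroup.
caudal autotomy (derived state '1') is shared by R, S, and V — a synapomorphy uniting that clade.
Most parsimonious ingroup topology: ((R,(V,S)),T).
V and S form a cherry on this tree, so they are sister taxa.

S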